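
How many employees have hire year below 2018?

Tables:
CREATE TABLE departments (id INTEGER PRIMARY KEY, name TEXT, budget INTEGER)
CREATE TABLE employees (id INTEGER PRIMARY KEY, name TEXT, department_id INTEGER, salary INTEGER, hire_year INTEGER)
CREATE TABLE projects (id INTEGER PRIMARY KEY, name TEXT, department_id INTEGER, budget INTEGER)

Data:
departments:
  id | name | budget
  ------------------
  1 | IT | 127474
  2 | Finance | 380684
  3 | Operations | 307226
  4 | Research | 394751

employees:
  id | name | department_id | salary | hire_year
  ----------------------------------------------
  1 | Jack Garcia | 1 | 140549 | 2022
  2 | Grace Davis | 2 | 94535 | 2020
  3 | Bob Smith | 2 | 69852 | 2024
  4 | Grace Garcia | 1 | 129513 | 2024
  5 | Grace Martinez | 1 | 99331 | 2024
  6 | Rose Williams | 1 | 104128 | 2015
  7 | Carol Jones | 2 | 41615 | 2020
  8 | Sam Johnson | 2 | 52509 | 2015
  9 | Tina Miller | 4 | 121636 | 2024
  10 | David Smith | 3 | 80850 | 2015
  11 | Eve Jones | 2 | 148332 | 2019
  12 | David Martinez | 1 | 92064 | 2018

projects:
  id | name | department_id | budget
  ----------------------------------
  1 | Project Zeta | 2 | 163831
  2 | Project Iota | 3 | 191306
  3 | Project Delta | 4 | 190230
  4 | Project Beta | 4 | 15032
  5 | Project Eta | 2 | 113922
SELECT COUNT(*) FROM employees WHERE hire_year < 2018

Execution result:
3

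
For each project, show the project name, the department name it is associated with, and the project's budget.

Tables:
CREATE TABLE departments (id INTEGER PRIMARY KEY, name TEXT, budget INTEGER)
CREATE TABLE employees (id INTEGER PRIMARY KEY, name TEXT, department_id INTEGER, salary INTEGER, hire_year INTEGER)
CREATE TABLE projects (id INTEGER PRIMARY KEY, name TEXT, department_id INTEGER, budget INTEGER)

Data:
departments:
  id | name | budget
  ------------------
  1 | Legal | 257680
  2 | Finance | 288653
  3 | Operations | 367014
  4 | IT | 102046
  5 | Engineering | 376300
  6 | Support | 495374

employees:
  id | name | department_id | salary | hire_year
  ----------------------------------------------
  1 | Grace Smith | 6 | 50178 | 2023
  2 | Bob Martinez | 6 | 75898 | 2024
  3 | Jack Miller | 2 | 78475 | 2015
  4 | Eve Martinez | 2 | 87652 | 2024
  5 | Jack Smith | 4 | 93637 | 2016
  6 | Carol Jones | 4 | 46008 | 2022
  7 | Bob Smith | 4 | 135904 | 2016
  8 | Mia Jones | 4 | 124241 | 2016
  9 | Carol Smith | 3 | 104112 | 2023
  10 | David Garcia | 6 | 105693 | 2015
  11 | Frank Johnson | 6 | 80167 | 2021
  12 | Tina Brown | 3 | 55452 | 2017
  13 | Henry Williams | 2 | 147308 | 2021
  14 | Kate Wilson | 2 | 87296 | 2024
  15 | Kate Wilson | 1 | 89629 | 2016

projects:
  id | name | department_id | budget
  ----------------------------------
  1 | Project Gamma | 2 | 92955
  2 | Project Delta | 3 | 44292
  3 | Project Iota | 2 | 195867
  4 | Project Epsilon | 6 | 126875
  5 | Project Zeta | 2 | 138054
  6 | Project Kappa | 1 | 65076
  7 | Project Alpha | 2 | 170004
SELECT c.name, p.name AS department, c.budget FROM projects c JOIN departments p ON c.department_id = p.id

Execution result:
name | department | budget
Project Gamma | Finance | 92955
Project Delta | Operations | 44292
Project Iota | Finance | 195867
Project Epsilon | Support | 126875
Project Zeta | Finance | 138054
Project Kappa | Legal | 65076
Project Alpha | Finance | 170004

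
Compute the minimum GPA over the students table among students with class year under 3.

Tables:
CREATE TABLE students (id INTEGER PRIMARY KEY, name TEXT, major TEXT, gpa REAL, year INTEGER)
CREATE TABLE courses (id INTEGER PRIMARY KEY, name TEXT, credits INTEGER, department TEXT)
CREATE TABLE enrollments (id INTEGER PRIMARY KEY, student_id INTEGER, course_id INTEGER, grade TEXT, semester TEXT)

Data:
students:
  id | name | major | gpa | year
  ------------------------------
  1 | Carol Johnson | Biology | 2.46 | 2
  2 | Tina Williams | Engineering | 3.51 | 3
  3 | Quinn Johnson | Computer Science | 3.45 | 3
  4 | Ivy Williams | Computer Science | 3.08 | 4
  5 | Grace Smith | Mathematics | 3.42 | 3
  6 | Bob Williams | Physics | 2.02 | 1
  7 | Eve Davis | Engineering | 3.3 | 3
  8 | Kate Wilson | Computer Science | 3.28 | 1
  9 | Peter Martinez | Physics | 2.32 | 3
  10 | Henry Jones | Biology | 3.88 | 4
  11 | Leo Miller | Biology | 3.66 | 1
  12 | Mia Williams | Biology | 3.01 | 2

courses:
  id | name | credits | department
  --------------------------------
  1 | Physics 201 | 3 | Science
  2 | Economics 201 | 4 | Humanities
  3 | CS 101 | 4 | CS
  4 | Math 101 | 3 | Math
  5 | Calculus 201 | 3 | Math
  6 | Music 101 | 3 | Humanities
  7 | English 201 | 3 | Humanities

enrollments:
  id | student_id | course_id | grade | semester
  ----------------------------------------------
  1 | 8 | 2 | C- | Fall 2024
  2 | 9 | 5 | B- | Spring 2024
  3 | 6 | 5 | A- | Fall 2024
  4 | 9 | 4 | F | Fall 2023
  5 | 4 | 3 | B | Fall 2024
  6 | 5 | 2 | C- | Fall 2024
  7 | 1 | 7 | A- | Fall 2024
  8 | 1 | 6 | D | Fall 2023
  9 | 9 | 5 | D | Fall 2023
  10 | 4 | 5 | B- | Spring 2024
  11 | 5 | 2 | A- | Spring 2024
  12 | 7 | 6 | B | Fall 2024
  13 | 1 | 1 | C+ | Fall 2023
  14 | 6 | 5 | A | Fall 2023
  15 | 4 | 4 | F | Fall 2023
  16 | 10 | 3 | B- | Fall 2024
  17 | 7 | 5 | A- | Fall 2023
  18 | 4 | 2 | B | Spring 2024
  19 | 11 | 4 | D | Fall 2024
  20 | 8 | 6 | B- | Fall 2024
SELECT MIN(gpa) FROM students WHERE year < 3

Execution result:
2.02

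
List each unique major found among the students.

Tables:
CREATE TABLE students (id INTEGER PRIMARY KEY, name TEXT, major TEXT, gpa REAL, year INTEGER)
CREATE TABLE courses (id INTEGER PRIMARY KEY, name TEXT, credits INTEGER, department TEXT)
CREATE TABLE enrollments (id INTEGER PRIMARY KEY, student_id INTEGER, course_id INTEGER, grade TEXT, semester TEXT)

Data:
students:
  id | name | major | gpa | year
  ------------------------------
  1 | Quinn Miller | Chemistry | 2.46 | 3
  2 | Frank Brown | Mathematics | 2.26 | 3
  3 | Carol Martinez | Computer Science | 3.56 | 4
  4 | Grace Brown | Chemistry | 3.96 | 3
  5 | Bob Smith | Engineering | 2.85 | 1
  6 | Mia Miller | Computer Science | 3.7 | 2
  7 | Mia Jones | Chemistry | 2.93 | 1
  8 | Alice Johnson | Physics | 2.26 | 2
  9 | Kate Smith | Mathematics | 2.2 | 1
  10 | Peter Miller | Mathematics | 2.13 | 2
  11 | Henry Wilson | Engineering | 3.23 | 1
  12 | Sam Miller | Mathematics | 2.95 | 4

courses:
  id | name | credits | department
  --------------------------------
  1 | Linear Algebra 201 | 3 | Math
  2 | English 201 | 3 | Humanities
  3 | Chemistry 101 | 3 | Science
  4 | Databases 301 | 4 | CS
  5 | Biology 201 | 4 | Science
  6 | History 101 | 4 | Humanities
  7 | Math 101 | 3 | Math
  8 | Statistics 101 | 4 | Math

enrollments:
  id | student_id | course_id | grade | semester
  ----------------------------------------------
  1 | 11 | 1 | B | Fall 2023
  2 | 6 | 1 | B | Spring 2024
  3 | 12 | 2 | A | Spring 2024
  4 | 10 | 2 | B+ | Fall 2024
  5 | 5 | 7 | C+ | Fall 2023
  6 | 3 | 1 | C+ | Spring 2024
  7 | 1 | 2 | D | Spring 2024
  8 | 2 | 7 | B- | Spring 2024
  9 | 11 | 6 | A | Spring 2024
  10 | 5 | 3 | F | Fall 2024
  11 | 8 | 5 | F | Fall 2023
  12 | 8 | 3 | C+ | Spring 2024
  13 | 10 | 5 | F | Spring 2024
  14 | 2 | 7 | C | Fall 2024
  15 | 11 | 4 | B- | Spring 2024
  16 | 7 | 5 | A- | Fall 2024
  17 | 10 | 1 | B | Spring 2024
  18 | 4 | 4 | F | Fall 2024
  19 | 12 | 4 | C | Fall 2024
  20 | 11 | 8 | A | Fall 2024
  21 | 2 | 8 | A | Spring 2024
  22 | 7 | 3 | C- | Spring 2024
SELECT DISTINCT major FROM students

Execution result:
major
Chemistry
Mathematics
Computer Science
Engineering
Physics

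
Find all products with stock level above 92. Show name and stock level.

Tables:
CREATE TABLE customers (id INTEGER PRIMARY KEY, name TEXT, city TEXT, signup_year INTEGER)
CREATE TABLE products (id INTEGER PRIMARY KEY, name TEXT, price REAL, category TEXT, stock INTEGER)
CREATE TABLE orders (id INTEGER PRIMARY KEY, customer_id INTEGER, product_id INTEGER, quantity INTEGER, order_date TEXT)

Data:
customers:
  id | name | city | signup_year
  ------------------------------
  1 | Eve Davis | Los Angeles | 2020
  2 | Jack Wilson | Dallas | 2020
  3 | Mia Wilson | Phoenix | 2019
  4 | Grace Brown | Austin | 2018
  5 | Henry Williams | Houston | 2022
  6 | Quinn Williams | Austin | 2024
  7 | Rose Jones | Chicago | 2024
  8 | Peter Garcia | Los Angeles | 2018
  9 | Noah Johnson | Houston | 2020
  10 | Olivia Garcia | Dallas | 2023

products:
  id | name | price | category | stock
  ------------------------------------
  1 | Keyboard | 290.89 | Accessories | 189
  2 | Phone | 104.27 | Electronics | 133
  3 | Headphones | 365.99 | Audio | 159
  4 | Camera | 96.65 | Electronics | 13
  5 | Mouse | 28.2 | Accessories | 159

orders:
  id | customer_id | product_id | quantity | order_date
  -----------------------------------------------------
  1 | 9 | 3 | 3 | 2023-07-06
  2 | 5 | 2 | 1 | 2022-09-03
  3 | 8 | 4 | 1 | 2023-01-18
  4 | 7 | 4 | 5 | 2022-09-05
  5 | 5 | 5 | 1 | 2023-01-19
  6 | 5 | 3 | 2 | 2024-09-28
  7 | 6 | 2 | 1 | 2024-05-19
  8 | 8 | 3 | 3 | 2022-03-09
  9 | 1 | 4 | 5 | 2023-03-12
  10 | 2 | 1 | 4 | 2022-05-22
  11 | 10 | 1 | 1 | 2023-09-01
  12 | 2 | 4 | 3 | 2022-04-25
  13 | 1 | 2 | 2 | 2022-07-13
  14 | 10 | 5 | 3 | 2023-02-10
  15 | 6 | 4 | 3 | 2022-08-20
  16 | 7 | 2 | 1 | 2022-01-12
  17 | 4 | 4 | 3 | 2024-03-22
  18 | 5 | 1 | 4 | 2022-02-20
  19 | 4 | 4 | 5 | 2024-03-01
SELECT name, stock FROM products WHERE stock > 92

Execution result:
name | stock
Keyboard | 189
Phone | 133
Headphones | 159
Mouse | 159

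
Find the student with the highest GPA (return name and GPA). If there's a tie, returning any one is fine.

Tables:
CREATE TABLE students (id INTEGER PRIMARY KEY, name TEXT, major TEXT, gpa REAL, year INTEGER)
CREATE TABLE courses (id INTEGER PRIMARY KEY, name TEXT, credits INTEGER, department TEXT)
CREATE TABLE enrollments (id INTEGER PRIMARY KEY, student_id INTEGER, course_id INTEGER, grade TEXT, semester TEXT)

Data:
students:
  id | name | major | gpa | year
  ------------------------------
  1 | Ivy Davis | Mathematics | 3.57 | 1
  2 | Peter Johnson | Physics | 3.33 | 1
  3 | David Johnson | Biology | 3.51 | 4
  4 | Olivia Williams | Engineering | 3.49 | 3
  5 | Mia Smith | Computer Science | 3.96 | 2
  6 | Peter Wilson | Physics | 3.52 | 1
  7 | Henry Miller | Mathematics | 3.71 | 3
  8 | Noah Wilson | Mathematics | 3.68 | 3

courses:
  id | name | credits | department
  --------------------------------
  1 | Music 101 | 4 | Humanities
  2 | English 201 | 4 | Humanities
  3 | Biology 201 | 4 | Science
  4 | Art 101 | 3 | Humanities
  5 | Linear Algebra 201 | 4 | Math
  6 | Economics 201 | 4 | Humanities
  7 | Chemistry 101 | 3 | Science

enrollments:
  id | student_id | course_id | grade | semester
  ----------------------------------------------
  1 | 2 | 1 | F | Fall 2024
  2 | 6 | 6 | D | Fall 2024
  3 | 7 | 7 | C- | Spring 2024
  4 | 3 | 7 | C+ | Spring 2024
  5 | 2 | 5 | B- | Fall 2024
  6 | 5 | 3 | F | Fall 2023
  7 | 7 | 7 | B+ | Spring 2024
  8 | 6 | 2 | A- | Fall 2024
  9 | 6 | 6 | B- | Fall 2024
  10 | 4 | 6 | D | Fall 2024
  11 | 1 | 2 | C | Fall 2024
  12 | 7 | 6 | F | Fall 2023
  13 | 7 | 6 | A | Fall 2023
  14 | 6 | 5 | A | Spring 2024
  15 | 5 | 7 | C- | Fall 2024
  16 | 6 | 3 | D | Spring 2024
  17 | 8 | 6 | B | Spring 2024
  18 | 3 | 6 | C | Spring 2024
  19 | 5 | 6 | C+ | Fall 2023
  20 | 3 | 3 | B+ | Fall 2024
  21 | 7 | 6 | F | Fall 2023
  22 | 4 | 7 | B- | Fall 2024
SELECT name, gpa FROM students ORDER BY gpa DESC LIMIT 1

Execution result:
name | gpa
Mia Smith | 3.96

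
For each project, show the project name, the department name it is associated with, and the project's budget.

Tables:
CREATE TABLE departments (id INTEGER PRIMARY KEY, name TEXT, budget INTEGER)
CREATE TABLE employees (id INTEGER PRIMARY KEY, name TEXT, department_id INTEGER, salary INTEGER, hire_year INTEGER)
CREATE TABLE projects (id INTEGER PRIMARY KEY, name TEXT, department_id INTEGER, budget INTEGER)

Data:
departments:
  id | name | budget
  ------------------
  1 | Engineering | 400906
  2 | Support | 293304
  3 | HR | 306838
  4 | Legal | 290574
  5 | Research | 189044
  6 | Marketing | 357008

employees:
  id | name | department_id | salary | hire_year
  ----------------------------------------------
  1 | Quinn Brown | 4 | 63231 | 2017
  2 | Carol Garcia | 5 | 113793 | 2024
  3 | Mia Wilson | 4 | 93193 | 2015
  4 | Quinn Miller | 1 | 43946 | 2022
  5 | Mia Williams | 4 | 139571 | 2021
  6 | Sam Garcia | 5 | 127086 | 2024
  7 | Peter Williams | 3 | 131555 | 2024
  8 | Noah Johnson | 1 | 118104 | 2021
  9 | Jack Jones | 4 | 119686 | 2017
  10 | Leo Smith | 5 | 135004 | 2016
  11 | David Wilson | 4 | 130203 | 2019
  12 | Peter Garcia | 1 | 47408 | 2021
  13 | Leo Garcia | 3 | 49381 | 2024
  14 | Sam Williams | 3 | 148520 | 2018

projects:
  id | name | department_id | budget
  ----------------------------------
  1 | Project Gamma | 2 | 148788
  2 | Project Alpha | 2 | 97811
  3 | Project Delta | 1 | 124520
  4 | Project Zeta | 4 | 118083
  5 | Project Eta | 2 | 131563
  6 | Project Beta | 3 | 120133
SELECT c.name, p.name AS department, c.budget FROM projects c JOIN departments p ON c.department_id = p.id

Execution result:
name | department | budget
Project Gamma | Support | 148788
Project Alpha | Support | 97811
Project Delta | Engineering | 124520
Project Zeta | Legal | 118083
Project Eta | Support | 131563
Project Beta | HR | 120133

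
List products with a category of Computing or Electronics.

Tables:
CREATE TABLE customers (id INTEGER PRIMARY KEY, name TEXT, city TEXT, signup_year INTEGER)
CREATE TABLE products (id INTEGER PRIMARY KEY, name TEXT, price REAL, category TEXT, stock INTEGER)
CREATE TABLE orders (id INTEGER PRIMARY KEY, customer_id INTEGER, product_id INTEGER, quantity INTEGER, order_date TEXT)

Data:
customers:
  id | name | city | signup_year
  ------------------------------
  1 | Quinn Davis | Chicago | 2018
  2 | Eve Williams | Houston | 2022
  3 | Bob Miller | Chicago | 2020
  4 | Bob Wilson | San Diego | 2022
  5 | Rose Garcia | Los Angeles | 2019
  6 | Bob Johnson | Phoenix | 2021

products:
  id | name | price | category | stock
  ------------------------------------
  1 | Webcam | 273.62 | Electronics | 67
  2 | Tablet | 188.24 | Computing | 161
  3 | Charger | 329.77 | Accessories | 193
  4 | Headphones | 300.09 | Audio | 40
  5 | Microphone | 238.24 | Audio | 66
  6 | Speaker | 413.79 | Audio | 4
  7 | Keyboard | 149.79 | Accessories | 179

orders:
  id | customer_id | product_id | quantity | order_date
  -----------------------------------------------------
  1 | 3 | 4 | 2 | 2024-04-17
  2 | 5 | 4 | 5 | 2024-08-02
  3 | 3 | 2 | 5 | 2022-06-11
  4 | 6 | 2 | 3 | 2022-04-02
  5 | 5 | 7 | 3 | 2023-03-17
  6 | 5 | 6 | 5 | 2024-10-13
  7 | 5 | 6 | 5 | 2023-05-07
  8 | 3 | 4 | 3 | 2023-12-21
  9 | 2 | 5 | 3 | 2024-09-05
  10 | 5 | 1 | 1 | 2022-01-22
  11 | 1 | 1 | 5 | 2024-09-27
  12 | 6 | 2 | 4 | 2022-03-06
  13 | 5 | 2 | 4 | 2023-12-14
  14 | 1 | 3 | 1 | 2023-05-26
SELECT name, category FROM products WHERE category IN ('Computing', 'Electronics')

Execution result:
name | category
Webcam | Electronics
Tablet | Computing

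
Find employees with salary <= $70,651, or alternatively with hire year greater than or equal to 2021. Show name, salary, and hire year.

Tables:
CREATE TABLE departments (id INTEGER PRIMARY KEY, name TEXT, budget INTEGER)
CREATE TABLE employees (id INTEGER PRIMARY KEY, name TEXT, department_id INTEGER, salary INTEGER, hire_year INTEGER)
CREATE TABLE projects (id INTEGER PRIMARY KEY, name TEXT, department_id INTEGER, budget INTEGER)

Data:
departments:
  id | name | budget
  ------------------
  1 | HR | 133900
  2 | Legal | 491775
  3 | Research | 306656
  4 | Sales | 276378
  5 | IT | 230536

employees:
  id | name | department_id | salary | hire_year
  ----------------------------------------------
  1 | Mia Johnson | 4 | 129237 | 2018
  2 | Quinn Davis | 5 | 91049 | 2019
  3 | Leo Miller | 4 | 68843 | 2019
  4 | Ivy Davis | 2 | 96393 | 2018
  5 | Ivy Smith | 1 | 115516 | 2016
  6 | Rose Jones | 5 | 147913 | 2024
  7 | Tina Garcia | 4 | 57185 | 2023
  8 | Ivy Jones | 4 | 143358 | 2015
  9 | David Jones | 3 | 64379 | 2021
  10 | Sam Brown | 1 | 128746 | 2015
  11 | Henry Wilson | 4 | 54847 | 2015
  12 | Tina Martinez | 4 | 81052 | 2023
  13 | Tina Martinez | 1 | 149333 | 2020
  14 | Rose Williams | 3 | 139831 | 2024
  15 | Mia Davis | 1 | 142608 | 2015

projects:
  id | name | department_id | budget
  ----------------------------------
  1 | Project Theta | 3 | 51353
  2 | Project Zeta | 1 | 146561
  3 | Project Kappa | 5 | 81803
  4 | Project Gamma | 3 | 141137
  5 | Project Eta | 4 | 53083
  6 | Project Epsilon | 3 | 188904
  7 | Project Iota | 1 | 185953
SELECT name, salary, hire_year FROM employees WHERE salary <= 70651 OR hire_year >= 2021

Execution result:
name | salary | hire_year
Leo Miller | 68843 | 2019
Rose Jones | 147913 | 2024
Tina Garcia | 57185 | 2023
David Jones | 64379 | 2021
Henry Wilson | 54847 | 2015
Tina Martinez | 81052 | 2023
Rose Williams | 139831 | 2024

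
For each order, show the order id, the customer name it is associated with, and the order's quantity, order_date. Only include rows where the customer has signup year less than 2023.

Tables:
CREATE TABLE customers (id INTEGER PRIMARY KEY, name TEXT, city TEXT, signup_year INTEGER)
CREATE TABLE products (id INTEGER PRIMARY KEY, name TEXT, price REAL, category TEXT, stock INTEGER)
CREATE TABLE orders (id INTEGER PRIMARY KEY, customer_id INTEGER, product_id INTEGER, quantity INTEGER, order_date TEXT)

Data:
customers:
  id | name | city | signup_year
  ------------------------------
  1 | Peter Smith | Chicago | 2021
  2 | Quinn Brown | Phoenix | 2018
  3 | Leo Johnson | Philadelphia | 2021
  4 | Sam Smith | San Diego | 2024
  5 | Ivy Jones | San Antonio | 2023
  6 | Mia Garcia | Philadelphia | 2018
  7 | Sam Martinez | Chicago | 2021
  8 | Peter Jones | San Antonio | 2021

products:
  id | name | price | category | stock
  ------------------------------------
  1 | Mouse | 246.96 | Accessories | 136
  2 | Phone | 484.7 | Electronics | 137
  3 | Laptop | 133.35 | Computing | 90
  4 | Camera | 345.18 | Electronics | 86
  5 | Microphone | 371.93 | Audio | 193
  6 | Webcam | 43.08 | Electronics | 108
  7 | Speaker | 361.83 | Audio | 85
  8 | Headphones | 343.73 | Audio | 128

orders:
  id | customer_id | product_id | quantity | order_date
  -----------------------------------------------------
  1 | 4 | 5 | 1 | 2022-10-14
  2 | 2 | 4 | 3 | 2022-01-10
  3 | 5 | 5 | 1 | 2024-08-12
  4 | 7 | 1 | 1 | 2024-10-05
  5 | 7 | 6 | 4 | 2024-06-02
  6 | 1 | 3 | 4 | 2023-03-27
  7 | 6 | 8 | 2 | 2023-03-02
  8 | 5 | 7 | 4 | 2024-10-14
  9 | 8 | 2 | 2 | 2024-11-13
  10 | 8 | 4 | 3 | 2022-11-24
SELECT c.id, p.name AS customer, c.quantity, c.order_date FROM orders c JOIN customers p ON c.customer_id = p.id WHERE p.signup_year < 2023

Execution result:
id | customer | quantity | order_date
2 | Quinn Brown | 3 | 2022-01-10
4 | Sam Martinez | 1 | 2024-10-05
5 | Sam Martinez | 4 | 2024-06-02
6 | Peter Smith | 4 | 2023-03-27
7 | Mia Garcia | 2 | 2023-03-02
9 | Peter Jones | 2 | 2024-11-13
10 | Peter Jones | 3 | 2022-11-24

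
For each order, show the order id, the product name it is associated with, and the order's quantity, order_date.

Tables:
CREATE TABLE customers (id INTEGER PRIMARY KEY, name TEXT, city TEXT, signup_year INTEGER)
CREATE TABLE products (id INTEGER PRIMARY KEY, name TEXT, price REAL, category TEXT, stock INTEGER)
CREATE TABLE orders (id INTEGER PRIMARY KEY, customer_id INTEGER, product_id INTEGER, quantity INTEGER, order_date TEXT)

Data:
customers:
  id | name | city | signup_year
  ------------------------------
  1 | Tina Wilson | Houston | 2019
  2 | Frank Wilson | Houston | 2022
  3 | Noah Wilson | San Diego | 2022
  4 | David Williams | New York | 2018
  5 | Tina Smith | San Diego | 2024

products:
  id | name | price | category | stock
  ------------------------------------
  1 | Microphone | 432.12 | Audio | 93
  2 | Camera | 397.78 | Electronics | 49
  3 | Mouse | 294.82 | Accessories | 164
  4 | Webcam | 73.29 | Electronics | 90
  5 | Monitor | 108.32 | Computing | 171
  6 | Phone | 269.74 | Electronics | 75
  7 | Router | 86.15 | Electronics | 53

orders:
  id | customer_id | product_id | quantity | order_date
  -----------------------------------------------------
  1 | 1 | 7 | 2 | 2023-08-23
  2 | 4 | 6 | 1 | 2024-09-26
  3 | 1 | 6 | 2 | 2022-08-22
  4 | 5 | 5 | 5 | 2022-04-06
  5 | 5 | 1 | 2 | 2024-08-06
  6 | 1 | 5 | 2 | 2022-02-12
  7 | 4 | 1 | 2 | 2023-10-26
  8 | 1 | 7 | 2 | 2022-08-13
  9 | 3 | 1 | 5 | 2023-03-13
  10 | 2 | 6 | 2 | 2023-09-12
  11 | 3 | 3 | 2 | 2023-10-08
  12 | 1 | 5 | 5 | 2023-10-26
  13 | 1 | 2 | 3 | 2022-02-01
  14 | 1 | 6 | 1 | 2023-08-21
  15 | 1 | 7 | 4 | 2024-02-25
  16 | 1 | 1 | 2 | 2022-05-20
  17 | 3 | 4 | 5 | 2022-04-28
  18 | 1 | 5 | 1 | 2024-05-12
SELECT c.id, p.name AS product, c.quantity, c.order_date FROM orders c JOIN products p ON c.product_id = p.id

Execution result:
id | product | quantity | order_date
1 | Router | 2 | 2023-08-23
2 | Phone | 1 | 2024-09-26
3 | Phone | 2 | 2022-08-22
4 | Monitor | 5 | 2022-04-06
5 | Microphone | 2 | 2024-08-06
6 | Monitor | 2 | 2022-02-12
7 | Microphone | 2 | 2023-10-26
8 | Router | 2 | 2022-08-13
9 | Microphone | 5 | 2023-03-13
10 | Phone | 2 | 2023-09-12
11 | Mouse | 2 | 2023-10-08
12 | Monitor | 5 | 2023-10-26
13 | Camera | 3 | 2022-02-01
14 | Phone | 1 | 2023-08-21
15 | Router | 4 | 2024-02-25
16 | Microphone | 2 | 2022-05-20
17 | Webcam | 5 | 2022-04-28
18 | Monitor | 1 | 2024-05-12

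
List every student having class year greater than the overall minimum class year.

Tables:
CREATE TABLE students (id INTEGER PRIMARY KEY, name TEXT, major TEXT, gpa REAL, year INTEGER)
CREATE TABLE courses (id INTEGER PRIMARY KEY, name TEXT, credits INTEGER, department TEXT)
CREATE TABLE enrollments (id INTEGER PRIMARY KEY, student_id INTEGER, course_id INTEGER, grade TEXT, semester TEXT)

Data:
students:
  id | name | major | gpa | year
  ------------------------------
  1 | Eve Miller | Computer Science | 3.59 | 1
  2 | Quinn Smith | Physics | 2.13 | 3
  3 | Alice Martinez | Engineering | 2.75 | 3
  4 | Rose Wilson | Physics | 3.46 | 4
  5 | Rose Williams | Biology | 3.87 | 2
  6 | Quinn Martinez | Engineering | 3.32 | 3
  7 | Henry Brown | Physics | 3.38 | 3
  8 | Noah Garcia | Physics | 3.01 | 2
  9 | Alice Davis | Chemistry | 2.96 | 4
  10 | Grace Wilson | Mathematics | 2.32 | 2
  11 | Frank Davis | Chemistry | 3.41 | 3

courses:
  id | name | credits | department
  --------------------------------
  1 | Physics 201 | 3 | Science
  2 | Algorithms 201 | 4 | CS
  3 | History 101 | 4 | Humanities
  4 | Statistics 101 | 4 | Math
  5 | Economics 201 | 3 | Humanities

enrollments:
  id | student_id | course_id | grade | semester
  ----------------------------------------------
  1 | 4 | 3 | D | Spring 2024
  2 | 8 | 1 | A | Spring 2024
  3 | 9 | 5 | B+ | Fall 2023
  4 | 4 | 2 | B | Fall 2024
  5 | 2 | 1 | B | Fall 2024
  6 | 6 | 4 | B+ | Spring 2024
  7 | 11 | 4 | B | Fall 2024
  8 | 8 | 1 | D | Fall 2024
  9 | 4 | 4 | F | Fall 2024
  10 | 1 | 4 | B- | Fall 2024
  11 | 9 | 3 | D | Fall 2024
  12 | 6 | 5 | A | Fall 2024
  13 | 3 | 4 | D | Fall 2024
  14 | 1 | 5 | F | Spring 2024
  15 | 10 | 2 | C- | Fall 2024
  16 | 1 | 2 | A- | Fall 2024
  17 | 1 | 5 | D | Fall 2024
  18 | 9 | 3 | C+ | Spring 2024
SELECT name, year FROM students WHERE year > (SELECT MIN(year) FROM students)

Execution result:
name | year
Quinn Smith | 3
Alice Martinez | 3
Rose Wilson | 4
Rose Williams | 2
Quinn Martinez | 3
Henry Brown | 3
Noah Garcia | 2
Alice Davis | 4
Grace Wilson | 2
Frank Davis | 3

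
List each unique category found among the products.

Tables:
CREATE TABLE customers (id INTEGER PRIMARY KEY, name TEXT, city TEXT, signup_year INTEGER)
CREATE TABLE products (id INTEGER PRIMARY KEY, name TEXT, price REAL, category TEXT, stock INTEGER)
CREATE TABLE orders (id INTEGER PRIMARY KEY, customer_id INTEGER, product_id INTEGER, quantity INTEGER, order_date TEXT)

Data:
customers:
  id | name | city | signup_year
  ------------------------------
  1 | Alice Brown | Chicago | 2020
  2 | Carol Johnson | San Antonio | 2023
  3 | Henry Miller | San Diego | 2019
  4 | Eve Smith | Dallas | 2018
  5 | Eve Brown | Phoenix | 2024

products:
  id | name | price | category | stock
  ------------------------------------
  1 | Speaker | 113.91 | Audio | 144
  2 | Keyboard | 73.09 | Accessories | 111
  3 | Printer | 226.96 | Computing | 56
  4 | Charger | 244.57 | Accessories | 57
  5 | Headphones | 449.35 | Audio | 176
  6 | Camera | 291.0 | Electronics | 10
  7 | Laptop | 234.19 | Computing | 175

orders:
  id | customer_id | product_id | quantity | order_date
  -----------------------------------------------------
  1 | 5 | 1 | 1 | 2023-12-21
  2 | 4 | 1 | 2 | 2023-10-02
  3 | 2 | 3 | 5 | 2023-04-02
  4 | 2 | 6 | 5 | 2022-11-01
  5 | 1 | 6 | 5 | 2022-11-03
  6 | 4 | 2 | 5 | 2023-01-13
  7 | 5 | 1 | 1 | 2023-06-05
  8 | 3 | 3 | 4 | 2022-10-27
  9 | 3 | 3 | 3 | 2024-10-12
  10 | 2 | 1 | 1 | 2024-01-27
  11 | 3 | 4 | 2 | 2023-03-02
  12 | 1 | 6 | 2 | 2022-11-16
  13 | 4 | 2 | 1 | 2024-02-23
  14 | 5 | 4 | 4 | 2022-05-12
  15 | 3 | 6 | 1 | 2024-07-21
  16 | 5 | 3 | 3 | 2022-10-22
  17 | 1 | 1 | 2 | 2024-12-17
SELECT DISTINCT category FROM products

Execution result:
category
Audio
Accessories
Computing
Electronics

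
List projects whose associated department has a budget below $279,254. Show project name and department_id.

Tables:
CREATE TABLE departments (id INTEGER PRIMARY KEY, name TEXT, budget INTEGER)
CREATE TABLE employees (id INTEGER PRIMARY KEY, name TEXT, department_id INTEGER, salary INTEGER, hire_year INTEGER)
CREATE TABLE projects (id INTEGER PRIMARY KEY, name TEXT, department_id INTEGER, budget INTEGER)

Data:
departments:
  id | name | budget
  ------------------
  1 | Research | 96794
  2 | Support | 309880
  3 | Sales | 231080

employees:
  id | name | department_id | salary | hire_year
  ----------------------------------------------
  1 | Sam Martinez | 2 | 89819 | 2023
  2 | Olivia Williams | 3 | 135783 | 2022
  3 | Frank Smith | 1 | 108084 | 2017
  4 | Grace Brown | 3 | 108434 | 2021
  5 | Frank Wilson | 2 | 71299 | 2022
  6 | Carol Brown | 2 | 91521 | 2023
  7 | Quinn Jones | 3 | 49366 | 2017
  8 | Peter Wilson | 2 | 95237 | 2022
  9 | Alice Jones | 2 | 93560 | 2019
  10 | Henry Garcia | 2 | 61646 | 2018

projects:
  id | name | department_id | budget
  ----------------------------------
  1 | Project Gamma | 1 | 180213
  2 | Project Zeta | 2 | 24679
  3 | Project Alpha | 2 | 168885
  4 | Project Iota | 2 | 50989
SELECT name, department_id FROM projects WHERE department_id IN (SELECT id FROM departments WHERE budget < 279254)

Execution result:
name | department_id
Project Gamma | 1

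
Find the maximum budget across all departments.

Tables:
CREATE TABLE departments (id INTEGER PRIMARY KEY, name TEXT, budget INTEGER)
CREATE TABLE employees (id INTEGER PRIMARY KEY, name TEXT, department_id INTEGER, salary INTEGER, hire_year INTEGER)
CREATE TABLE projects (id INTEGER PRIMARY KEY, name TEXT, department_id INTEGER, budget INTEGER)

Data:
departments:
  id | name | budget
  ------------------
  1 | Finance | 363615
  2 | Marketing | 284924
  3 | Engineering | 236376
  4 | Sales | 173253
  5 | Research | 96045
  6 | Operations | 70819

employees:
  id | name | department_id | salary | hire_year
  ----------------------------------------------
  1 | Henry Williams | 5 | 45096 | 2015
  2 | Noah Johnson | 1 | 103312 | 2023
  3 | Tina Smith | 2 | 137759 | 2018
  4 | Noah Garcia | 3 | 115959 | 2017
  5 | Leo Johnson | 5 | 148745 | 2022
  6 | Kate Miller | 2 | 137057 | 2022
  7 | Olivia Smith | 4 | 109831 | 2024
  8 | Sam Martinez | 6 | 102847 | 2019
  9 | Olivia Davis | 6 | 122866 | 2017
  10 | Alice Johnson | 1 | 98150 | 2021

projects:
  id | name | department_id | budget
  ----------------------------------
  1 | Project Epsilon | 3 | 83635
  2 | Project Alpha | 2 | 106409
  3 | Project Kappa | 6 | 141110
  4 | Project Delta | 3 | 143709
SELECT MAX(budget) FROM departments

Execution result:
363615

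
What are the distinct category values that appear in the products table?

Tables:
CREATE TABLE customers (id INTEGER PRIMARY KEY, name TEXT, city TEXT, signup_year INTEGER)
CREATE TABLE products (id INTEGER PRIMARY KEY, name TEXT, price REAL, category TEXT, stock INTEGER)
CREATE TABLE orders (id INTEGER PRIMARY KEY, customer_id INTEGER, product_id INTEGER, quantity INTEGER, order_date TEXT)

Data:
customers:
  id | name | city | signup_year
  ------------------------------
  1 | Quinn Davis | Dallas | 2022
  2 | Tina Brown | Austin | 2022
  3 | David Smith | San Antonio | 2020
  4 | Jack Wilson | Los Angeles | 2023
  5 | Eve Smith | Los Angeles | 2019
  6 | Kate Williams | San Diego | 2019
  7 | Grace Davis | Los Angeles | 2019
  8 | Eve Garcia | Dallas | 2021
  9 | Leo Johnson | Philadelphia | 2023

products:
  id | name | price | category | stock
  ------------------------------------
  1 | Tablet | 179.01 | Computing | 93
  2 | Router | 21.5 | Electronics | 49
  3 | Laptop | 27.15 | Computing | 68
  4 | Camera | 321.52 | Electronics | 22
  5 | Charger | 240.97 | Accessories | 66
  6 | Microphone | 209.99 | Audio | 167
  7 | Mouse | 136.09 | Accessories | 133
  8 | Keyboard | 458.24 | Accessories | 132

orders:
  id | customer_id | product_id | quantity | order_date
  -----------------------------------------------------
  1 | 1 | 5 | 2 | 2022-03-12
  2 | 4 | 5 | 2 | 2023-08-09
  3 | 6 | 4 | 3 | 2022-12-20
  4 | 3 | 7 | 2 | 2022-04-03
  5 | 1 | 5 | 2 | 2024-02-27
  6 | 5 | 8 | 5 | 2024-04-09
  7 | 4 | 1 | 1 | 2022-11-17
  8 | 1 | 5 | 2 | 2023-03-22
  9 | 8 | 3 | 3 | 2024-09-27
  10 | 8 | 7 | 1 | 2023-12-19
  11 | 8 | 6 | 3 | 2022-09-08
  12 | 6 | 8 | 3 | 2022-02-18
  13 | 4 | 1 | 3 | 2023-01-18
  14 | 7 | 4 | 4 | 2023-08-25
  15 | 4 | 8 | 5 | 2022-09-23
SELECT DISTINCT category FROM products

Execution result:
category
Computing
Electronics
Accessories
Audio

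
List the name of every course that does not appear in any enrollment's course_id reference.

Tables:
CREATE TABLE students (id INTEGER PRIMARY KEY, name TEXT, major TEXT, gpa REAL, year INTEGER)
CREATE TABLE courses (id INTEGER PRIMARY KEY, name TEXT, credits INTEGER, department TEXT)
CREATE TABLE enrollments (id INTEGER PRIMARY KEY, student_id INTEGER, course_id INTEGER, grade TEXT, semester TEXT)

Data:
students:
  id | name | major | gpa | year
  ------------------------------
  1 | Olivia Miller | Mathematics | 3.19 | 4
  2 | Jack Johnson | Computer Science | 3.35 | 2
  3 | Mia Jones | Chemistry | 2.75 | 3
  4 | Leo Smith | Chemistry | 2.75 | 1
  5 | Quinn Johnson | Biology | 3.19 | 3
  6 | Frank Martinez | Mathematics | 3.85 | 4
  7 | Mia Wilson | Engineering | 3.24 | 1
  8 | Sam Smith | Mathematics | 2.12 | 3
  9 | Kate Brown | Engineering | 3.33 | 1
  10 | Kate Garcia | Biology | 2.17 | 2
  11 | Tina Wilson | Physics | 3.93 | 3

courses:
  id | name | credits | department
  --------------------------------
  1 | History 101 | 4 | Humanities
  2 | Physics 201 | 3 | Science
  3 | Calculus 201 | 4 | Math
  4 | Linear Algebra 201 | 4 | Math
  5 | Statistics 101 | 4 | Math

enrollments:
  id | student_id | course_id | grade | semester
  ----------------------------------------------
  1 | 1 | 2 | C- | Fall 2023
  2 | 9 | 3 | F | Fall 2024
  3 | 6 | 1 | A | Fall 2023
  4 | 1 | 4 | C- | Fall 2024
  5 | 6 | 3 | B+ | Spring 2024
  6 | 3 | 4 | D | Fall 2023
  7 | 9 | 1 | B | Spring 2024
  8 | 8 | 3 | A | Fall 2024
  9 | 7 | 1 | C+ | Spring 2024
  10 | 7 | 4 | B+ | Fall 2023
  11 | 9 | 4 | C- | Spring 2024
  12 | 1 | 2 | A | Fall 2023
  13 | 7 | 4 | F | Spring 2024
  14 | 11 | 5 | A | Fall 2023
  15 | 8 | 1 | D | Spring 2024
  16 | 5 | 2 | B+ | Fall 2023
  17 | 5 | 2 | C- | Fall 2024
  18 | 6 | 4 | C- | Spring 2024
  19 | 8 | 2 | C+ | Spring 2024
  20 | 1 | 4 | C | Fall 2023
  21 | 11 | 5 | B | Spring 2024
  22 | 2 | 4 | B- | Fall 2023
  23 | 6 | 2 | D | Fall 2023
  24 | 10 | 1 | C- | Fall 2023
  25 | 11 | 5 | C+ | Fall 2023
SELECT p.name FROM courses p LEFT JOIN enrollments c ON c.course_id = p.id WHERE c.id IS NULL

Execution result:
(no rows)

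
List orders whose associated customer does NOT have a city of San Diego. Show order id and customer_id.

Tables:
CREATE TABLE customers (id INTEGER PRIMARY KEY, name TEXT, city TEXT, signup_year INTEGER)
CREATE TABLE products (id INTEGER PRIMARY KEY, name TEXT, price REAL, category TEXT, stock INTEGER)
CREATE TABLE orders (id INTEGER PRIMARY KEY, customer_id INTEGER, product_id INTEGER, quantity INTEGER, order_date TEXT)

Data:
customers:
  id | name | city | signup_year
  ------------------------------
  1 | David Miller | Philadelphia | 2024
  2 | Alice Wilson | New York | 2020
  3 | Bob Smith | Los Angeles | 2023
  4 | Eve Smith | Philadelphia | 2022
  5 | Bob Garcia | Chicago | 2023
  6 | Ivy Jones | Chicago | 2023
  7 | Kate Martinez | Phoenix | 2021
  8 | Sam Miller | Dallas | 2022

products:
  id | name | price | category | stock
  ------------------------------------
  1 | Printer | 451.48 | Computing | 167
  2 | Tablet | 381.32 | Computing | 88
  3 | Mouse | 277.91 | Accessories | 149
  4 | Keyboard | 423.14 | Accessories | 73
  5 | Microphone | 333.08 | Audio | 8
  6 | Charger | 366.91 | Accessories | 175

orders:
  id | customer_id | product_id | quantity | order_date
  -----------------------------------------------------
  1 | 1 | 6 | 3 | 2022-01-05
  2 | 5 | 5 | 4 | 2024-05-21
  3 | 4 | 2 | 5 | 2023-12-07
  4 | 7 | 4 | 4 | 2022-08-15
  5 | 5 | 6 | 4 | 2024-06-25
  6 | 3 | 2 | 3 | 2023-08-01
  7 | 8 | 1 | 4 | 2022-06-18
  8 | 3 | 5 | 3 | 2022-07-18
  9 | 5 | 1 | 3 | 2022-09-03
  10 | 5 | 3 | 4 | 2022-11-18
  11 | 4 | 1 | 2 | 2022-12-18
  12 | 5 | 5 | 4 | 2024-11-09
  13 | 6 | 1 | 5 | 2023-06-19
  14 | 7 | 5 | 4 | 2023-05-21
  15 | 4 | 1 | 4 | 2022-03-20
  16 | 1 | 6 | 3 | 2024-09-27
SELECT id, customer_id FROM orders WHERE customer_id NOT IN (SELECT id FROM customers WHERE city = 'San Diego')

Execution result:
id | customer_id
1 | 1
2 | 5
3 | 4
4 | 7
5 | 5
6 | 3
7 | 8
8 | 3
9 | 5
10 | 5
11 | 4
12 | 5
13 | 6
14 | 7
15 | 4
16 | 1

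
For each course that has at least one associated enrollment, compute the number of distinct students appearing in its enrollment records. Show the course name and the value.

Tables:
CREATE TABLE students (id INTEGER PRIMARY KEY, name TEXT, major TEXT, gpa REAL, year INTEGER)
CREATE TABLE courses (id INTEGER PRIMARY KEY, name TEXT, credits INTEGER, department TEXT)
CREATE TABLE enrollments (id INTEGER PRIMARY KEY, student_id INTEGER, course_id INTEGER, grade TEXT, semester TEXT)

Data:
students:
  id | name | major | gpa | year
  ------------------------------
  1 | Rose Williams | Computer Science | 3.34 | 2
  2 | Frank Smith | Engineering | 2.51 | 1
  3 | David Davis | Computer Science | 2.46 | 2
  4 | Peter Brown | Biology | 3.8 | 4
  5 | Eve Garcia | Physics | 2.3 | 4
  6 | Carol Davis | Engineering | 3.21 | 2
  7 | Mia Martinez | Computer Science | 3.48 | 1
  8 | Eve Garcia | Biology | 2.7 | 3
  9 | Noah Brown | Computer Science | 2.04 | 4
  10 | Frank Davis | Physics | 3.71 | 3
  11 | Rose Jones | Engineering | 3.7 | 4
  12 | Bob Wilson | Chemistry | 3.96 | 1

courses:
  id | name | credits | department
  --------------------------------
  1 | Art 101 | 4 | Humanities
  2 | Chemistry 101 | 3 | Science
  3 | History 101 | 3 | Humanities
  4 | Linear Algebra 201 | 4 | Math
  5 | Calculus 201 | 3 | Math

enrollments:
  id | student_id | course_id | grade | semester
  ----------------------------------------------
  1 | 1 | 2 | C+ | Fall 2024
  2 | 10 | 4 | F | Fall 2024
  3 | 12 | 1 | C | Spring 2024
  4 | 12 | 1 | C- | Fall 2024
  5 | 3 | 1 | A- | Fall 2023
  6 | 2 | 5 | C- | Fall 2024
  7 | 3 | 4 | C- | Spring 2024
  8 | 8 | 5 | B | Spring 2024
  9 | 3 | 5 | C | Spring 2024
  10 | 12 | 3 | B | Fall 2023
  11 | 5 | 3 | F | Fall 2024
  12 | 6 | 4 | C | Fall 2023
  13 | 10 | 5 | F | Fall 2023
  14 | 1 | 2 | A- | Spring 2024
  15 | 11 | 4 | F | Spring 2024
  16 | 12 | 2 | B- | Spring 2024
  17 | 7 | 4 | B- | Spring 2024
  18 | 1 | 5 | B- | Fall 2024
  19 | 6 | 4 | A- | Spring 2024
SELECT p.name, COUNT(DISTINCT c.student_id) AS distinct_student_count FROM enrollments c JOIN courses p ON c.course_id = p.id GROUP BY p.id, p.name

Execution result:
name | distinct_student_count
Art 101 | 2
Chemistry 101 | 2
History 101 | 2
Linear Algebra 201 | 5
Calculus 201 | 5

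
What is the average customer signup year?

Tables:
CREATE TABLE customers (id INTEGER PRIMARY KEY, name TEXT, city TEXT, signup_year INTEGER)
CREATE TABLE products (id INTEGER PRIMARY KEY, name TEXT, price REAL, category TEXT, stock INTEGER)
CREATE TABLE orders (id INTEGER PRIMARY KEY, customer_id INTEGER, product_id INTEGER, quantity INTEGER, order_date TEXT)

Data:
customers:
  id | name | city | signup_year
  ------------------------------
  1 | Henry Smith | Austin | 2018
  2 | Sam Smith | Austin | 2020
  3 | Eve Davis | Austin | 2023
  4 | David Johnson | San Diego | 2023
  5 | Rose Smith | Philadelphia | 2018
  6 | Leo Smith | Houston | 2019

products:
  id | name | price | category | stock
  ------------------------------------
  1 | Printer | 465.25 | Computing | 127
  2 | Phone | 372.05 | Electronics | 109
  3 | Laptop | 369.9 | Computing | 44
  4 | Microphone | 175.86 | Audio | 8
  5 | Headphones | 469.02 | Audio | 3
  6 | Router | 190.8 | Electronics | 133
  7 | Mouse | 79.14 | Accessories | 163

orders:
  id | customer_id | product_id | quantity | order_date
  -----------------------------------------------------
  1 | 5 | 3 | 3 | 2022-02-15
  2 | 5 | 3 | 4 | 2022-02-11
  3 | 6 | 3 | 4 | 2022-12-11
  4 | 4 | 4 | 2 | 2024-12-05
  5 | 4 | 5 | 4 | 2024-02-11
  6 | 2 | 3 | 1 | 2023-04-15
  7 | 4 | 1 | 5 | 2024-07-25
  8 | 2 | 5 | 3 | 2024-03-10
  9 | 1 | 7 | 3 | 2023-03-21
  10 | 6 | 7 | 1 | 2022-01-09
SELECT AVG(signup_year) FROM customers

Execution result:
2020.17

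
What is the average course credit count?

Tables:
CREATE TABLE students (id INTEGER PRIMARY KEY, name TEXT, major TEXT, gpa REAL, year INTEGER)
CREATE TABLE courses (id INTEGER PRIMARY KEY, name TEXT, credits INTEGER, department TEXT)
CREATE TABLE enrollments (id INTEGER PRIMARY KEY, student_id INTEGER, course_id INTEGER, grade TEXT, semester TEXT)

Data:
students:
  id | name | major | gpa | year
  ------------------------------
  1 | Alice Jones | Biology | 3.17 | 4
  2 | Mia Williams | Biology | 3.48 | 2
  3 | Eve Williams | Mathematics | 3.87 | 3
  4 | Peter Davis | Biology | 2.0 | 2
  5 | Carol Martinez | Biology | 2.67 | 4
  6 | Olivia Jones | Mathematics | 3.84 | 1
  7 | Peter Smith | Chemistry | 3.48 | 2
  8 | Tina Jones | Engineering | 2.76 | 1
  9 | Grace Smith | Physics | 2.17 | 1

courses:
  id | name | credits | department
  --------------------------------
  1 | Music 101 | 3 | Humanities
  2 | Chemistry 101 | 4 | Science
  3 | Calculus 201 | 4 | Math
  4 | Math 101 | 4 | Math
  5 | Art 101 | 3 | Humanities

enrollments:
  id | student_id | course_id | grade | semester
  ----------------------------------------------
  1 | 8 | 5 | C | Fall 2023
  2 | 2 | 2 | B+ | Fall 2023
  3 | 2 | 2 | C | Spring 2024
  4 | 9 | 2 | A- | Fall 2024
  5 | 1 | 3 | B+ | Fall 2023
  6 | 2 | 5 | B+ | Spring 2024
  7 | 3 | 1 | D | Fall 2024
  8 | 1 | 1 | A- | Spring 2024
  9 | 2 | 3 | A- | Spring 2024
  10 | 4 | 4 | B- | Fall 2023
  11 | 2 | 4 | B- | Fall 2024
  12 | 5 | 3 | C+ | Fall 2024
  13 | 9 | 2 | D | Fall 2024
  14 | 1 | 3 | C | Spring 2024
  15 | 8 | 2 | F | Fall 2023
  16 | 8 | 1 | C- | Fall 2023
SELECT AVG(credits) FROM courses

Execution result:
3.60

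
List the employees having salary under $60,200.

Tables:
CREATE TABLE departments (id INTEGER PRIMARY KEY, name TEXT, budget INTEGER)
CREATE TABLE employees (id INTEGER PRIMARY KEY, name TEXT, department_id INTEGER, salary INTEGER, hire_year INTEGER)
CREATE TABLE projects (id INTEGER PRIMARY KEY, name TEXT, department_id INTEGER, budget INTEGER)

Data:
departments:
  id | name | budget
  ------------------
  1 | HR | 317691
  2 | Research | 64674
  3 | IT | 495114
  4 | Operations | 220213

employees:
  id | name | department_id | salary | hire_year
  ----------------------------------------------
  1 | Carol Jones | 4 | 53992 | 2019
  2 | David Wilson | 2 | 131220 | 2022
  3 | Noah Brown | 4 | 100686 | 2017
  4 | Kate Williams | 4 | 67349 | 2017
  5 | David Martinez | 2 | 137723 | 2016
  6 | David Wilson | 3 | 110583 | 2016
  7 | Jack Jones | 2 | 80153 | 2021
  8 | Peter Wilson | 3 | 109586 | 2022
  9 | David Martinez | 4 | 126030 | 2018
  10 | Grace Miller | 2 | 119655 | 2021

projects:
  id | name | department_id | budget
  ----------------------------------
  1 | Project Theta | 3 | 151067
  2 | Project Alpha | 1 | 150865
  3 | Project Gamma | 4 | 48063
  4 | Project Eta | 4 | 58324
SELECT name, salary FROM employees WHERE salary < 60200

Execution result:
name | salary
Carol Jones | 53992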